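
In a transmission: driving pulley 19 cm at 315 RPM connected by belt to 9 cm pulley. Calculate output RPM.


Given: D1 = 19 cm, w1 = 315 RPM, D2 = 9 cm
Using D1*w1 = D2*w2
w2 = D1*w1 / D2
w2 = 19*315 / 9
w2 = 5985 / 9
w2 = 665 RPM

665 RPM


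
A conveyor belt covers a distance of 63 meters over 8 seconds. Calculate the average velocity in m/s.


Given: distance d = 63 m, time t = 8 s
Using v = d / t
v = 63 / 8
v = 63/8 m/s

63/8 m/s


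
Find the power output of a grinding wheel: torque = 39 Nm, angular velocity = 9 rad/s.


Given: tau = 39 Nm, omega = 9 rad/s
Using P = tau * omega
P = 39 * 9
P = 351 W

351 W


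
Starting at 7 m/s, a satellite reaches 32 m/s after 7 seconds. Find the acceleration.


Given: initial velocity v0 = 7 m/s, final velocity v = 32 m/s, time t = 7 s
Using a = (v - v0) / t
a = (32 - 7) / 7
a = 25 / 7
a = 25/7 m/s^2

25/7 m/s^2


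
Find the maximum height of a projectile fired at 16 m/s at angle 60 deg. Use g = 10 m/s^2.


Given: v0 = 16 m/s, theta = 60 deg, g = 10 m/s^2
sin^2(60) = 3/4
Using H = v0^2 * sin^2(theta) / (2*g)
H = 16^2 * 3/4 / (2*10)
H = 256 * 3/4 / 20
H = 192 / 20
H = 48/5 m

48/5 m


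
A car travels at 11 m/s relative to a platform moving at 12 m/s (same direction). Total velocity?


Given: object velocity = 11 m/s, platform velocity = 12 m/s (same direction)
Using classical velocity addition: v_total = v_object + v_platform
v_total = 11 + 12
v_total = 23 m/s

23 m/s


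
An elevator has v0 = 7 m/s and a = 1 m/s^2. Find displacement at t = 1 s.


Given: v0 = 7 m/s, a = 1 m/s^2, t = 1 s
Using s = v0*t + (1/2)*a*t^2
s = 7*1 + (1/2)*1*1^2
s = 7 + (1/2)*1
s = 7 + 1/2
s = 15/2

15/2 m


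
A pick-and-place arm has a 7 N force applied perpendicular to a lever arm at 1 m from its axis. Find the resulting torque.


Given: F = 7 N, r = 1 m, angle = 90 deg (perpendicular)
Using tau = F * r * sin(90)
sin(90) = 1
tau = 7 * 1 * 1
tau = 7 Nm

7 Nm


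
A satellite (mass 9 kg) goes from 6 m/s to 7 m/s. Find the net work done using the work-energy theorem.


Given: m = 9 kg, v0 = 6 m/s, v = 7 m/s
Using W = (1/2)*m*(v^2 - v0^2)
v^2 = 7^2 = 49
v0^2 = 6^2 = 36
v^2 - v0^2 = 49 - 36 = 13
W = (1/2)*9*13 = 117/2 J

117/2 J


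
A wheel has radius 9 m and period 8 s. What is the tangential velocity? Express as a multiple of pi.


Given: radius r = 9 m, period T = 8 s
Using v = 2*pi*r / T
v = 2*pi*9 / 8
v = 18*pi / 8
v = 9/4*pi m/s

9/4*pi m/s


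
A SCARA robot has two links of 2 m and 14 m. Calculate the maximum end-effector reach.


Given: L1 = 2 m, L2 = 14 m
For a 2-link planar arm, max reach = L1 + L2 (fully extended)
Max reach = 2 + 14
Max reach = 16 m

16 m


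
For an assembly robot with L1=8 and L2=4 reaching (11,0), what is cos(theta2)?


Given: L1 = 8, L2 = 4, target (x, y) = (11, 0)
Using cos(theta2) = (x^2 + y^2 - L1^2 - L2^2) / (2*L1*L2)
x^2 + y^2 = 11^2 + 0 = 121
L1^2 + L2^2 = 64 + 16 = 80
Numerator = 121 - 80 = 41
Denominator = 2*8*4 = 64
cos(theta2) = 41/64 = 41/64

41/64


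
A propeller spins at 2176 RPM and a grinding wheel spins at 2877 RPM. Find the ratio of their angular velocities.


Given: RPM_A = 2176, RPM_B = 2877
omega = 2*pi*RPM/60, so omega_A/omega_B = RPM_A / RPM_B
omega_A/omega_B = 2176 / 2877
omega_A/omega_B = 2176/2877

2176/2877


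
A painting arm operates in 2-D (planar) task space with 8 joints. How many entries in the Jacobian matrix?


Given: task space dimension = 2, joints = 8
Jacobian is a 2 x 8 matrix
Total entries = rows * columns
Total = 2 * 8
Total = 16

16


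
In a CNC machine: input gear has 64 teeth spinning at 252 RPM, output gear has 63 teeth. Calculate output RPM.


Given: N1 = 64 teeth, w1 = 252 RPM, N2 = 63 teeth
Using N1*w1 = N2*w2
w2 = N1*w1 / N2
w2 = 64*252 / 63
w2 = 16128 / 63
w2 = 256 RPM

256 RPM


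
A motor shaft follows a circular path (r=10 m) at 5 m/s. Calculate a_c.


Given: v = 5 m/s, r = 10 m
Using a_c = v^2 / r
a_c = 5^2 / 10
a_c = 25 / 10
a_c = 5/2 m/s^2

5/2 m/s^2


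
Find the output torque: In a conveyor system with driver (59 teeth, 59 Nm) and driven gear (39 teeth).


Given: N1 = 59, N2 = 39, T1 = 59 Nm
Using T2/T1 = N2/N1
T2 = T1 * N2 / N1
T2 = 59 * 39 / 59
T2 = 2301 / 59
T2 = 39 Nm

39 Nm


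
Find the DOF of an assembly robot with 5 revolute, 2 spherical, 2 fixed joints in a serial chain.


Given: serial robot with 5 revolute, 2 spherical, 2 fixed joints
DOF contribution per joint type: revolute=1, prismatic=1, spherical=3, fixed=0
DOF = 5*1 + 2*3 + 2*0
DOF = 11

11


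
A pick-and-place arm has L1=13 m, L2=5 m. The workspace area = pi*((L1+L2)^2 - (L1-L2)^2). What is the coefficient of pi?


Given: L1 = 13, L2 = 5
(L1+L2)^2 = (18)^2 = 324
(L1-L2)^2 = (8)^2 = 64
Difference = 324 - 64 = 260
This equals 4*L1*L2 = 4*13*5 = 260
Workspace area = 260*pi

260


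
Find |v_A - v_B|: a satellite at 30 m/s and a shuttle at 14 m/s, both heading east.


Given: v_A = 30 m/s east, v_B = 14 m/s east
Both move in the same direction; relative speed = |v_A - v_B|
|30 - 14| = |16|
= 16 m/s

16 m/s


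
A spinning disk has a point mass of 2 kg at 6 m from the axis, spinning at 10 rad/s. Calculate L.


Given: m = 2 kg, r = 6 m, omega = 10 rad/s
For a point mass: I = m*r^2
I = 2*6^2 = 2*36 = 72
L = I*omega = 72*10
L = 720 kg*m^2/s

720 kg*m^2/s


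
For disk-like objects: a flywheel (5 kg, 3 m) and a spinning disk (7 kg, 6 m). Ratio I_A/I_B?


Given: M1=5 kg, R1=3 m, M2=7 kg, R2=6 m
For a disk: I = (1/2)*M*R^2, so I_A/I_B = (M1*R1^2)/(M2*R2^2)
M1*R1^2 = 5*9 = 45
M2*R2^2 = 7*36 = 252
I_A/I_B = 45/252 = 5/28

5/28


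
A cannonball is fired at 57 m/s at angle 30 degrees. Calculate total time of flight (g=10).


Given: v0 = 57 m/s, theta = 30 deg, g = 10 m/s^2
sin(30) = 1/2
Using T = 2*v0*sin(theta) / g
T = 2*57*1/2 / 10
T = 57 / 10
T = 57/10 s

57/10 s


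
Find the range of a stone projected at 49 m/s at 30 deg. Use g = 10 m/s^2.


Given: v0 = 49 m/s, theta = 30 deg, g = 10 m/s^2
sin(2*30) = sin(60) = sqrt(3)/2
Using R = v0^2 * sin(2*theta) / g
R = 49^2 * (sqrt(3)/2) / 10
R = 2401 * sqrt(3) / 20
R = 2401/20*sqrt(3) m

2401/20*sqrt(3) m


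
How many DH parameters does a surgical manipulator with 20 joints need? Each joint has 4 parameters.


Given: 20 joints, 4 DH parameters per joint (d, theta, a, alpha)
Total DH parameters = number_of_joints * 4
Total = 20 * 4
Total = 80

80


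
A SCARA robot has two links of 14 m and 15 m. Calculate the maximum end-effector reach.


Given: L1 = 14 m, L2 = 15 m
For a 2-link planar arm, max reach = L1 + L2 (fully extended)
Max reach = 14 + 15
Max reach = 29 m

29 m


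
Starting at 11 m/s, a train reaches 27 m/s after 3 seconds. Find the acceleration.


Given: initial velocity v0 = 11 m/s, final velocity v = 27 m/s, time t = 3 s
Using a = (v - v0) / t
a = (27 - 11) / 3
a = 16 / 3
a = 16/3 m/s^2

16/3 m/s^2


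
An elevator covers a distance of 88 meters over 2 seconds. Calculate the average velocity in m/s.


Given: distance d = 88 m, time t = 2 s
Using v = d / t
v = 88 / 2
v = 44 m/s

44 m/s


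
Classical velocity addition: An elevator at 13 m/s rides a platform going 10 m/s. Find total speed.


Given: object velocity = 13 m/s, platform velocity = 10 m/s (same direction)
Using classical velocity addition: v_total = v_object + v_platform
v_total = 13 + 10
v_total = 23 m/s

23 m/s


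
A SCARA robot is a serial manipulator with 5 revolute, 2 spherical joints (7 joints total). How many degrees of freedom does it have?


Given: serial robot with 5 revolute, 2 spherical joints
DOF contribution per joint type: revolute=1, prismatic=1, spherical=3, fixed=0
DOF = 5*1 + 2*3
DOF = 11

11


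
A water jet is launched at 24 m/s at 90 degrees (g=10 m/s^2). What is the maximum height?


Given: v0 = 24 m/s, theta = 90 deg, g = 10 m/s^2
sin^2(90) = 1
Using H = v0^2 * sin^2(theta) / (2*g)
H = 24^2 * 1 / (2*10)
H = 576 * 1 / 20
H = 576 / 20
H = 144/5 m

144/5 m


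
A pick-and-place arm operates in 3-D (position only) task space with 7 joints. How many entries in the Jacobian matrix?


Given: task space dimension = 3, joints = 7
Jacobian is a 3 x 7 matrix
Total entries = rows * columns
Total = 3 * 7
Total = 21

21


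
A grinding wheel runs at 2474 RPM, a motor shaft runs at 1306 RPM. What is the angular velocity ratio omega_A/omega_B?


Given: RPM_A = 2474, RPM_B = 1306
omega = 2*pi*RPM/60, so omega_A/omega_B = RPM_A / RPM_B
omega_A/omega_B = 2474 / 1306
omega_A/omega_B = 1237/653

1237/653


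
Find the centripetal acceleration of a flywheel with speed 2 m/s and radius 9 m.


Given: v = 2 m/s, r = 9 m
Using a_c = v^2 / r
a_c = 2^2 / 9
a_c = 4 / 9
a_c = 4/9 m/s^2

4/9 m/s^2


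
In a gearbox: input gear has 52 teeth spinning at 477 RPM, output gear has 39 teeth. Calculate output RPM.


Given: N1 = 52 teeth, w1 = 477 RPM, N2 = 39 teeth
Using N1*w1 = N2*w2
w2 = N1*w1 / N2
w2 = 52*477 / 39
w2 = 24804 / 39
w2 = 636 RPM

636 RPM


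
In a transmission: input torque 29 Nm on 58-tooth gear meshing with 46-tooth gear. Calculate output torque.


Given: N1 = 58, N2 = 46, T1 = 29 Nm
Using T2/T1 = N2/N1
T2 = T1 * N2 / N1
T2 = 29 * 46 / 58
T2 = 1334 / 58
T2 = 23 Nm

23 Nm


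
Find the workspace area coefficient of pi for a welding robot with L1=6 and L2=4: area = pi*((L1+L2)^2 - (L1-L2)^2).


Given: L1 = 6, L2 = 4
(L1+L2)^2 = (10)^2 = 100
(L1-L2)^2 = (2)^2 = 4
Difference = 100 - 4 = 96
This equals 4*L1*L2 = 4*6*4 = 96
Workspace area = 96*pi

96


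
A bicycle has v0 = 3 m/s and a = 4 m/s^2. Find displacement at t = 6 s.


Given: v0 = 3 m/s, a = 4 m/s^2, t = 6 s
Using s = v0*t + (1/2)*a*t^2
s = 3*6 + (1/2)*4*6^2
s = 18 + (1/2)*144
s = 18 + 72
s = 90

90 m


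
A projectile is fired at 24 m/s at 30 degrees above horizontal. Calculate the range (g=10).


Given: v0 = 24 m/s, theta = 30 deg, g = 10 m/s^2
sin(2*30) = sin(60) = sqrt(3)/2
Using R = v0^2 * sin(2*theta) / g
R = 24^2 * (sqrt(3)/2) / 10
R = 576 * sqrt(3) / 20
R = 144/5*sqrt(3) m

144/5*sqrt(3) m


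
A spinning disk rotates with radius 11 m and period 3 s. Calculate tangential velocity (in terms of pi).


Given: radius r = 11 m, period T = 3 s
Using v = 2*pi*r / T
v = 2*pi*11 / 3
v = 22*pi / 3
v = 22/3*pi m/s

22/3*pi m/s


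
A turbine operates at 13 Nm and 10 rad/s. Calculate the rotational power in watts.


Given: tau = 13 Nm, omega = 10 rad/s
Using P = tau * omega
P = 13 * 10
P = 130 W

130 W


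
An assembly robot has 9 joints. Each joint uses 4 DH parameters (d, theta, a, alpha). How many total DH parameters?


Given: 9 joints, 4 DH parameters per joint (d, theta, a, alpha)
Total DH parameters = number_of_joints * 4
Total = 9 * 4
Total = 36

36


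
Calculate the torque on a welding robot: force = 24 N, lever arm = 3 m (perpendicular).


Given: F = 24 N, r = 3 m, angle = 90 deg (perpendicular)
Using tau = F * r * sin(90)
sin(90) = 1
tau = 24 * 3 * 1
tau = 72 Nm

72 Nm


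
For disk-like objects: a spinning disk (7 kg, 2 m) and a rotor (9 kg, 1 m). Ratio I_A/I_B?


Given: M1=7 kg, R1=2 m, M2=9 kg, R2=1 m
For a disk: I = (1/2)*M*R^2, so I_A/I_B = (M1*R1^2)/(M2*R2^2)
M1*R1^2 = 7*4 = 28
M2*R2^2 = 9*1 = 9
I_A/I_B = 28/9 = 28/9

28/9


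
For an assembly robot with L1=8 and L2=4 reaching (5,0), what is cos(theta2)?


Given: L1 = 8, L2 = 4, target (x, y) = (5, 0)
Using cos(theta2) = (x^2 + y^2 - L1^2 - L2^2) / (2*L1*L2)
x^2 + y^2 = 5^2 + 0 = 25
L1^2 + L2^2 = 64 + 16 = 80
Numerator = 25 - 80 = -55
Denominator = 2*8*4 = 64
cos(theta2) = -55/64 = -55/64

-55/64


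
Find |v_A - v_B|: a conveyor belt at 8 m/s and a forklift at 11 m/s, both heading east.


Given: v_A = 8 m/s east, v_B = 11 m/s east
Both move in the same direction; relative speed = |v_A - v_B|
|8 - 11| = |-3|
= 3 m/s

3 m/s


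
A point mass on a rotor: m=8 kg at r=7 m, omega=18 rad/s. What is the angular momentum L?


Given: m = 8 kg, r = 7 m, omega = 18 rad/s
For a point mass: I = m*r^2
I = 8*7^2 = 8*49 = 392
L = I*omega = 392*18
L = 7056 kg*m^2/s

7056 kg*m^2/s


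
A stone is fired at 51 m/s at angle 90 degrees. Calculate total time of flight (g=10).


Given: v0 = 51 m/s, theta = 90 deg, g = 10 m/s^2
sin(90) = 1
Using T = 2*v0*sin(theta) / g
T = 2*51*1 / 10
T = 102 / 10
T = 51/5 s

51/5 s


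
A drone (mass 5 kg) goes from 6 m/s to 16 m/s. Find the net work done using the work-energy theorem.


Given: m = 5 kg, v0 = 6 m/s, v = 16 m/s
Using W = (1/2)*m*(v^2 - v0^2)
v^2 = 16^2 = 256
v0^2 = 6^2 = 36
v^2 - v0^2 = 256 - 36 = 220
W = (1/2)*5*220 = 550 J

550 J


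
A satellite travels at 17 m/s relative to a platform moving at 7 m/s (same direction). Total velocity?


Given: object velocity = 17 m/s, platform velocity = 7 m/s (same direction)
Using classical velocity addition: v_total = v_object + v_platform
v_total = 17 + 7
v_total = 24 m/s

24 m/s


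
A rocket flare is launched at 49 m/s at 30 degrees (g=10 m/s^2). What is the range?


Given: v0 = 49 m/s, theta = 30 deg, g = 10 m/s^2
sin(2*30) = sin(60) = sqrt(3)/2
Using R = v0^2 * sin(2*theta) / g
R = 49^2 * (sqrt(3)/2) / 10
R = 2401 * sqrt(3) / 20
R = 2401/20*sqrt(3) m

2401/20*sqrt(3) m


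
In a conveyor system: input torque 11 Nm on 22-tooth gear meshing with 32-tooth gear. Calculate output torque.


Given: N1 = 22, N2 = 32, T1 = 11 Nm
Using T2/T1 = N2/N1
T2 = T1 * N2 / N1
T2 = 11 * 32 / 22
T2 = 352 / 22
T2 = 16 Nm

16 Nm


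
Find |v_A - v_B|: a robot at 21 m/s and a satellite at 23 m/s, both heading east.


Given: v_A = 21 m/s east, v_B = 23 m/s east
Both move in the same direction; relative speed = |v_A - v_B|
|21 - 23| = |-2|
= 2 m/s

2 m/s


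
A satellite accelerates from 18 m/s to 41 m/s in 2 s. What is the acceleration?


Given: initial velocity v0 = 18 m/s, final velocity v = 41 m/s, time t = 2 s
Using a = (v - v0) / t
a = (41 - 18) / 2
a = 23 / 2
a = 23/2 m/s^2

23/2 m/s^2


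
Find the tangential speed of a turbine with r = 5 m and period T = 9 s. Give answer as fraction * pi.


Given: radius r = 5 m, period T = 9 s
Using v = 2*pi*r / T
v = 2*pi*5 / 9
v = 10*pi / 9
v = 10/9*pi m/s

10/9*pi m/s


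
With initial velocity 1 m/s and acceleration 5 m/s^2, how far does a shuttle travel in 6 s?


Given: v0 = 1 m/s, a = 5 m/s^2, t = 6 s
Using s = v0*t + (1/2)*a*t^2
s = 1*6 + (1/2)*5*6^2
s = 6 + (1/2)*180
s = 6 + 90
s = 96

96 m


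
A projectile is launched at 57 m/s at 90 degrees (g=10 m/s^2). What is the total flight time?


Given: v0 = 57 m/s, theta = 90 deg, g = 10 m/s^2
sin(90) = 1
Using T = 2*v0*sin(theta) / g
T = 2*57*1 / 10
T = 114 / 10
T = 57/5 s

57/5 s


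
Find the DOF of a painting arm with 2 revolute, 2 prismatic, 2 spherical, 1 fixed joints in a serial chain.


Given: serial robot with 2 revolute, 2 prismatic, 2 spherical, 1 fixed joints
DOF contribution per joint type: revolute=1, prismatic=1, spherical=3, fixed=0
DOF = 2*1 + 2*1 + 2*3 + 1*0
DOF = 10

10


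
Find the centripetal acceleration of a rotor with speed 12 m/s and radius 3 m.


Given: v = 12 m/s, r = 3 m
Using a_c = v^2 / r
a_c = 12^2 / 3
a_c = 144 / 3
a_c = 48 m/s^2

48 m/s^2


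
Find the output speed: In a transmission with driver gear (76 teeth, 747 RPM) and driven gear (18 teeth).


Given: N1 = 76 teeth, w1 = 747 RPM, N2 = 18 teeth
Using N1*w1 = N2*w2
w2 = N1*w1 / N2
w2 = 76*747 / 18
w2 = 56772 / 18
w2 = 3154 RPM

3154 RPM


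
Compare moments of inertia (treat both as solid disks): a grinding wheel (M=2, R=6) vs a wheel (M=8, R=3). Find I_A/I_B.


Given: M1=2 kg, R1=6 m, M2=8 kg, R2=3 m
For a disk: I = (1/2)*M*R^2, so I_A/I_B = (M1*R1^2)/(M2*R2^2)
M1*R1^2 = 2*36 = 72
M2*R2^2 = 8*9 = 72
I_A/I_B = 72/72 = 1

1


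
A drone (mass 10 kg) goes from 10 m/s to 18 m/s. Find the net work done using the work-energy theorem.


Given: m = 10 kg, v0 = 10 m/s, v = 18 m/s
Using W = (1/2)*m*(v^2 - v0^2)
v^2 = 18^2 = 324
v0^2 = 10^2 = 100
v^2 - v0^2 = 324 - 100 = 224
W = (1/2)*10*224 = 1120 J

1120 J


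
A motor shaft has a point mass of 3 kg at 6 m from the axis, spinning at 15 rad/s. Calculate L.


Given: m = 3 kg, r = 6 m, omega = 15 rad/s
For a point mass: I = m*r^2
I = 3*6^2 = 3*36 = 108
L = I*omega = 108*15
L = 1620 kg*m^2/s

1620 kg*m^2/s


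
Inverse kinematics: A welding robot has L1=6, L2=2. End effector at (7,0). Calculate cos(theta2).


Given: L1 = 6, L2 = 2, target (x, y) = (7, 0)
Using cos(theta2) = (x^2 + y^2 - L1^2 - L2^2) / (2*L1*L2)
x^2 + y^2 = 7^2 + 0 = 49
L1^2 + L2^2 = 36 + 4 = 40
Numerator = 49 - 40 = 9
Denominator = 2*6*2 = 24
cos(theta2) = 9/24 = 3/8

3/8


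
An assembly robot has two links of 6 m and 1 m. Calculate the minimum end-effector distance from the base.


Given: L1 = 6 m, L2 = 1 m
For a 2-link planar arm, min reach = |L1 - L2| (second link folded back)
Min reach = |6 - 1|
Min reach = 5 m

5 m


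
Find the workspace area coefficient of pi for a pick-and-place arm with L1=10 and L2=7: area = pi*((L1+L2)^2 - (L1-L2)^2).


Given: L1 = 10, L2 = 7
(L1+L2)^2 = (17)^2 = 289
(L1-L2)^2 = (3)^2 = 9
Difference = 289 - 9 = 280
This equals 4*L1*L2 = 4*10*7 = 280
Workspace area = 280*pi

280


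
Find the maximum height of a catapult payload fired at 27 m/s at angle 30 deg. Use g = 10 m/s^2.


Given: v0 = 27 m/s, theta = 30 deg, g = 10 m/s^2
sin^2(30) = 1/4
Using H = v0^2 * sin^2(theta) / (2*g)
H = 27^2 * 1/4 / (2*10)
H = 729 * 1/4 / 20
H = 729/4 / 20
H = 729/80 m

729/80 m


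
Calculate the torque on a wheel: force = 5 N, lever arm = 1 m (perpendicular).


Given: F = 5 N, r = 1 m, angle = 90 deg (perpendicular)
Using tau = F * r * sin(90)
sin(90) = 1
tau = 5 * 1 * 1
tau = 5 Nm

5 Nm


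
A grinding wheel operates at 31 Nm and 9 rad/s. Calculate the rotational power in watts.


Given: tau = 31 Nm, omega = 9 rad/s
Using P = tau * omega
P = 31 * 9
P = 279 W

279 W


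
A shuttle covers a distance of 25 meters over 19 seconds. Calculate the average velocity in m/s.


Given: distance d = 25 m, time t = 19 s
Using v = d / t
v = 25 / 19
v = 25/19 m/s

25/19 m/s


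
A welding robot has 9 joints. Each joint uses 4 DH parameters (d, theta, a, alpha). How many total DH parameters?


Given: 9 joints, 4 DH parameters per joint (d, theta, a, alpha)
Total DH parameters = number_of_joints * 4
Total = 9 * 4
Total = 36

36


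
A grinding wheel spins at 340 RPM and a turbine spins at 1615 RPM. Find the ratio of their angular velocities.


Given: RPM_A = 340, RPM_B = 1615
omega = 2*pi*RPM/60, so omega_A/omega_B = RPM_A / RPM_B
omega_A/omega_B = 340 / 1615
omega_A/omega_B = 4/19

4/19


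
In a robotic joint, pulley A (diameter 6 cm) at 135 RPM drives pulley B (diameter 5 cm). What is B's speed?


Given: D1 = 6 cm, w1 = 135 RPM, D2 = 5 cm
Using D1*w1 = D2*w2
w2 = D1*w1 / D2
w2 = 6*135 / 5
w2 = 810 / 5
w2 = 162 RPM

162 RPM


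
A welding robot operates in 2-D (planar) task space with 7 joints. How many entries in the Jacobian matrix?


Given: task space dimension = 2, joints = 7
Jacobian is a 2 x 7 matrix
Total entries = rows * columns
Total = 2 * 7
Total = 14

14


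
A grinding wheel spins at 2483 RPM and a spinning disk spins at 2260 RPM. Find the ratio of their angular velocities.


Given: RPM_A = 2483, RPM_B = 2260
omega = 2*pi*RPM/60, so omega_A/omega_B = RPM_A / RPM_B
omega_A/omega_B = 2483 / 2260
omega_A/omega_B = 2483/2260

2483/2260


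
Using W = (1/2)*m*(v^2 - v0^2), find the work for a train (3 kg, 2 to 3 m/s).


Given: m = 3 kg, v0 = 2 m/s, v = 3 m/s
Using W = (1/2)*m*(v^2 - v0^2)
v^2 = 3^2 = 9
v0^2 = 2^2 = 4
v^2 - v0^2 = 9 - 4 = 5
W = (1/2)*3*5 = 15/2 J

15/2 J


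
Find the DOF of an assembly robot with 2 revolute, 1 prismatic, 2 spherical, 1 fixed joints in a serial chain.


Given: serial robot with 2 revolute, 1 prismatic, 2 spherical, 1 fixed joints
DOF contribution per joint type: revolute=1, prismatic=1, spherical=3, fixed=0
DOF = 2*1 + 1*1 + 2*3 + 1*0
DOF = 9

9


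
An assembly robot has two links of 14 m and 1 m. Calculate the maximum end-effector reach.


Given: L1 = 14 m, L2 = 1 m
For a 2-link planar arm, max reach = L1 + L2 (fully extended)
Max reach = 14 + 1
Max reach = 15 m

15 m


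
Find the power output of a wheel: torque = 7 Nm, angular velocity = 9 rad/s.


Given: tau = 7 Nm, omega = 9 rad/s
Using P = tau * omega
P = 7 * 9
P = 63 W

63 W


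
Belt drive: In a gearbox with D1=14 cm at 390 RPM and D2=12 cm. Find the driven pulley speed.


Given: D1 = 14 cm, w1 = 390 RPM, D2 = 12 cm
Using D1*w1 = D2*w2
w2 = D1*w1 / D2
w2 = 14*390 / 12
w2 = 5460 / 12
w2 = 455 RPM

455 RPM


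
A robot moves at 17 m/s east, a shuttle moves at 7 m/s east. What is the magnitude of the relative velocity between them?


Given: v_A = 17 m/s east, v_B = 7 m/s east
Both move in the same direction; relative speed = |v_A - v_B|
|17 - 7| = |10|
= 10 m/s

10 m/s


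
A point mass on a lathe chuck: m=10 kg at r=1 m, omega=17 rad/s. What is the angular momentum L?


Given: m = 10 kg, r = 1 m, omega = 17 rad/s
For a point mass: I = m*r^2
I = 10*1^2 = 10*1 = 10
L = I*omega = 10*17
L = 170 kg*m^2/s

170 kg*m^2/s


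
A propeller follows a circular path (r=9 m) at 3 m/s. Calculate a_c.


Given: v = 3 m/s, r = 9 m
Using a_c = v^2 / r
a_c = 3^2 / 9
a_c = 9 / 9
a_c = 1 m/s^2

1 m/s^2


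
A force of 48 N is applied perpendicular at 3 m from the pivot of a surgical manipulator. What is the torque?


Given: F = 48 N, r = 3 m, angle = 90 deg (perpendicular)
Using tau = F * r * sin(90)
sin(90) = 1
tau = 48 * 3 * 1
tau = 144 Nm

144 Nm


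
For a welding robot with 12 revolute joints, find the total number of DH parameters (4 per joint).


Given: 12 joints, 4 DH parameters per joint (d, theta, a, alpha)
Total DH parameters = number_of_joints * 4
Total = 12 * 4
Total = 48

48


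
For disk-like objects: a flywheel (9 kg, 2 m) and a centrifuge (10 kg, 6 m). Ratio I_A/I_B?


Given: M1=9 kg, R1=2 m, M2=10 kg, R2=6 m
For a disk: I = (1/2)*M*R^2, so I_A/I_B = (M1*R1^2)/(M2*R2^2)
M1*R1^2 = 9*4 = 36
M2*R2^2 = 10*36 = 360
I_A/I_B = 36/360 = 1/10

1/10


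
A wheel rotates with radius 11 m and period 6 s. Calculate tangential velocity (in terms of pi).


Given: radius r = 11 m, period T = 6 s
Using v = 2*pi*r / T
v = 2*pi*11 / 6
v = 22*pi / 6
v = 11/3*pi m/s

11/3*pi m/s


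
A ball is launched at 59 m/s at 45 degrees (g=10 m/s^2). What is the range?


Given: v0 = 59 m/s, theta = 45 deg, g = 10 m/s^2
sin(2*45) = sin(90) = 1
Using R = v0^2 * sin(2*theta) / g
R = 59^2 * 1 / 10
R = 3481 / 10
R = 3481/10 m

3481/10 m


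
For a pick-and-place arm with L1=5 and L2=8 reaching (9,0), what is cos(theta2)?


Given: L1 = 5, L2 = 8, target (x, y) = (9, 0)
Using cos(theta2) = (x^2 + y^2 - L1^2 - L2^2) / (2*L1*L2)
x^2 + y^2 = 9^2 + 0 = 81
L1^2 + L2^2 = 25 + 64 = 89
Numerator = 81 - 89 = -8
Denominator = 2*5*8 = 80
cos(theta2) = -8/80 = -1/10

-1/10


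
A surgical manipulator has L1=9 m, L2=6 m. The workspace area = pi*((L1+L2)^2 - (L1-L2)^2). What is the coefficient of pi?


Given: L1 = 9, L2 = 6
(L1+L2)^2 = (15)^2 = 225
(L1-L2)^2 = (3)^2 = 9
Difference = 225 - 9 = 216
This equals 4*L1*L2 = 4*9*6 = 216
Workspace area = 216*pi

216


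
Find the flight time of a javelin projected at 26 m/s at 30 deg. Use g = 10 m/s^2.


Given: v0 = 26 m/s, theta = 30 deg, g = 10 m/s^2
sin(30) = 1/2
Using T = 2*v0*sin(theta) / g
T = 2*26*1/2 / 10
T = 26 / 10
T = 13/5 s

13/5 s


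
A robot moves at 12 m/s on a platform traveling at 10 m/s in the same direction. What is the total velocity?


Given: object velocity = 12 m/s, platform velocity = 10 m/s (same direction)
Using classical velocity addition: v_total = v_object + v_platform
v_total = 12 + 10
v_total = 22 m/s

22 m/s


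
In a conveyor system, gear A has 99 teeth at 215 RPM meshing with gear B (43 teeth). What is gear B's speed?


Given: N1 = 99 teeth, w1 = 215 RPM, N2 = 43 teeth
Using N1*w1 = N2*w2
w2 = N1*w1 / N2
w2 = 99*215 / 43
w2 = 21285 / 43
w2 = 495 RPM

495 RPM


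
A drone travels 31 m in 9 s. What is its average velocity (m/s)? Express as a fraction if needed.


Given: distance d = 31 m, time t = 9 s
Using v = d / t
v = 31 / 9
v = 31/9 m/s

31/9 m/s


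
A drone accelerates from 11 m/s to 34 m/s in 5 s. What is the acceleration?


Given: initial velocity v0 = 11 m/s, final velocity v = 34 m/s, time t = 5 s
Using a = (v - v0) / t
a = (34 - 11) / 5
a = 23 / 5
a = 23/5 m/s^2

23/5 m/s^2


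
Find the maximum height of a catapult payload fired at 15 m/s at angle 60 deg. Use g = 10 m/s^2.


Given: v0 = 15 m/s, theta = 60 deg, g = 10 m/s^2
sin^2(60) = 3/4
Using H = v0^2 * sin^2(theta) / (2*g)
H = 15^2 * 3/4 / (2*10)
H = 225 * 3/4 / 20
H = 675/4 / 20
H = 135/16 m

135/16 m


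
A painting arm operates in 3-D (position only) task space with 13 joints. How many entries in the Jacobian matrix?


Given: task space dimension = 3, joints = 13
Jacobian is a 3 x 13 matrix
Total entries = rows * columns
Total = 3 * 13
Total = 39

39


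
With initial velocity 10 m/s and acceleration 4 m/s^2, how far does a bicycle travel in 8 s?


Given: v0 = 10 m/s, a = 4 m/s^2, t = 8 s
Using s = v0*t + (1/2)*a*t^2
s = 10*8 + (1/2)*4*8^2
s = 80 + (1/2)*256
s = 80 + 128
s = 208

208 m


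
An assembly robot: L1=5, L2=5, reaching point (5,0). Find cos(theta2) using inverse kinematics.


Given: L1 = 5, L2 = 5, target (x, y) = (5, 0)
Using cos(theta2) = (x^2 + y^2 - L1^2 - L2^2) / (2*L1*L2)
x^2 + y^2 = 5^2 + 0 = 25
L1^2 + L2^2 = 25 + 25 = 50
Numerator = 25 - 50 = -25
Denominator = 2*5*5 = 50
cos(theta2) = -25/50 = -1/2

-1/2


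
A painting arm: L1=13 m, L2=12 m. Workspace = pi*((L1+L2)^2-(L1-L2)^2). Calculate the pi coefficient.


Given: L1 = 13, L2 = 12
(L1+L2)^2 = (25)^2 = 625
(L1-L2)^2 = (1)^2 = 1
Difference = 625 - 1 = 624
This equals 4*L1*L2 = 4*13*12 = 624
Workspace area = 624*pi

624


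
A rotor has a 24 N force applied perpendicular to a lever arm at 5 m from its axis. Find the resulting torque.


Given: F = 24 N, r = 5 m, angle = 90 deg (perpendicular)
Using tau = F * r * sin(90)
sin(90) = 1
tau = 24 * 5 * 1
tau = 120 Nm

120 Nm


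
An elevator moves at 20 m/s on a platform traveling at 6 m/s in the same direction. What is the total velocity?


Given: object velocity = 20 m/s, platform velocity = 6 m/s (same direction)
Using classical velocity addition: v_total = v_object + v_platform
v_total = 20 + 6
v_total = 26 m/s

26 m/s


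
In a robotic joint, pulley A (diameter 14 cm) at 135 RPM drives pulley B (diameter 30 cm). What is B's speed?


Given: D1 = 14 cm, w1 = 135 RPM, D2 = 30 cm
Using D1*w1 = D2*w2
w2 = D1*w1 / D2
w2 = 14*135 / 30
w2 = 1890 / 30
w2 = 63 RPM

63 RPM


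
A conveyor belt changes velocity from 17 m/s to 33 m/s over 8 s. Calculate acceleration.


Given: initial velocity v0 = 17 m/s, final velocity v = 33 m/s, time t = 8 s
Using a = (v - v0) / t
a = (33 - 17) / 8
a = 16 / 8
a = 2 m/s^2

2 m/s^2


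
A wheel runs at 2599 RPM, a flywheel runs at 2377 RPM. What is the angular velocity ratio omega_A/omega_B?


Given: RPM_A = 2599, RPM_B = 2377
omega = 2*pi*RPM/60, so omega_A/omega_B = RPM_A / RPM_B
omega_A/omega_B = 2599 / 2377
omega_A/omega_B = 2599/2377

2599/2377


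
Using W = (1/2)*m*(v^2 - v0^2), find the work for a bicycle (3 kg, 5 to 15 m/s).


Given: m = 3 kg, v0 = 5 m/s, v = 15 m/s
Using W = (1/2)*m*(v^2 - v0^2)
v^2 = 15^2 = 225
v0^2 = 5^2 = 25
v^2 - v0^2 = 225 - 25 = 200
W = (1/2)*3*200 = 300 J

300 J


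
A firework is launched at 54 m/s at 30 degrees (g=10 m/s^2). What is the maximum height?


Given: v0 = 54 m/s, theta = 30 deg, g = 10 m/s^2
sin^2(30) = 1/4
Using H = v0^2 * sin^2(theta) / (2*g)
H = 54^2 * 1/4 / (2*10)
H = 2916 * 1/4 / 20
H = 729 / 20
H = 729/20 m

729/20 m


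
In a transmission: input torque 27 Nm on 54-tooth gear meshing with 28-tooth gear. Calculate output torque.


Given: N1 = 54, N2 = 28, T1 = 27 Nm
Using T2/T1 = N2/N1
T2 = T1 * N2 / N1
T2 = 27 * 28 / 54
T2 = 756 / 54
T2 = 14 Nm

14 Nm


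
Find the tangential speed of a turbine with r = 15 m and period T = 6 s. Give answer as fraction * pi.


Given: radius r = 15 m, period T = 6 s
Using v = 2*pi*r / T
v = 2*pi*15 / 6
v = 30*pi / 6
v = 5*pi m/s

5*pi m/s


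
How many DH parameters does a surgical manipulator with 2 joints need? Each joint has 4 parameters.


Given: 2 joints, 4 DH parameters per joint (d, theta, a, alpha)
Total DH parameters = number_of_joints * 4
Total = 2 * 4
Total = 8

8


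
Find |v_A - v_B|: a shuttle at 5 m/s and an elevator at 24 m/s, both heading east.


Given: v_A = 5 m/s east, v_B = 24 m/s east
Both move in the same direction; relative speed = |v_A - v_B|
|5 - 24| = |-19|
= 19 m/s

19 m/s


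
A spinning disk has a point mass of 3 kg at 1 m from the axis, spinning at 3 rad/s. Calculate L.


Given: m = 3 kg, r = 1 m, omega = 3 rad/s
For a point mass: I = m*r^2
I = 3*1^2 = 3*1 = 3
L = I*omega = 3*3
L = 9 kg*m^2/s

9 kg*m^2/s


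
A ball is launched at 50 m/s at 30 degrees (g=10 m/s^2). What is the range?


Given: v0 = 50 m/s, theta = 30 deg, g = 10 m/s^2
sin(2*30) = sin(60) = sqrt(3)/2
Using R = v0^2 * sin(2*theta) / g
R = 50^2 * (sqrt(3)/2) / 10
R = 2500 * sqrt(3) / 20
R = 125*sqrt(3) m

125*sqrt(3) m


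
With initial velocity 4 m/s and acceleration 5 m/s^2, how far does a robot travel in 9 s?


Given: v0 = 4 m/s, a = 5 m/s^2, t = 9 s
Using s = v0*t + (1/2)*a*t^2
s = 4*9 + (1/2)*5*9^2
s = 36 + (1/2)*405
s = 36 + 405/2
s = 477/2

477/2 m


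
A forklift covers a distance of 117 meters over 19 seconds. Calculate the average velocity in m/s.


Given: distance d = 117 m, time t = 19 s
Using v = d / t
v = 117 / 19
v = 117/19 m/s

117/19 m/s


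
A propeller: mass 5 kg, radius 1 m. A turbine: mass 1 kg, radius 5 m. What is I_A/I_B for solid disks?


Given: M1=5 kg, R1=1 m, M2=1 kg, R2=5 m
For a disk: I = (1/2)*M*R^2, so I_A/I_B = (M1*R1^2)/(M2*R2^2)
M1*R1^2 = 5*1 = 5
M2*R2^2 = 1*25 = 25
I_A/I_B = 5/25 = 1/5

1/5


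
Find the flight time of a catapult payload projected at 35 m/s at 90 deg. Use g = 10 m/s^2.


Given: v0 = 35 m/s, theta = 90 deg, g = 10 m/s^2
sin(90) = 1
Using T = 2*v0*sin(theta) / g
T = 2*35*1 / 10
T = 70 / 10
T = 7 s

7 s


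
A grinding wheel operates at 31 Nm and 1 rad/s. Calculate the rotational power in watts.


Given: tau = 31 Nm, omega = 1 rad/s
Using P = tau * omega
P = 31 * 1
P = 31 W

31 W


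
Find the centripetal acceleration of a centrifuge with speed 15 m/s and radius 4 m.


Given: v = 15 m/s, r = 4 m
Using a_c = v^2 / r
a_c = 15^2 / 4
a_c = 225 / 4
a_c = 225/4 m/s^2

225/4 m/s^2


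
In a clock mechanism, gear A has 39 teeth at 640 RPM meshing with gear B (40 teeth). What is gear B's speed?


Given: N1 = 39 teeth, w1 = 640 RPM, N2 = 40 teeth
Using N1*w1 = N2*w2
w2 = N1*w1 / N2
w2 = 39*640 / 40
w2 = 24960 / 40
w2 = 624 RPM

624 RPM


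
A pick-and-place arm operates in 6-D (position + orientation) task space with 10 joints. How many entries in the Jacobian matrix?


Given: task space dimension = 6, joints = 10
Jacobian is a 6 x 10 matrix
Total entries = rows * columns
Total = 6 * 10
Total = 60

60


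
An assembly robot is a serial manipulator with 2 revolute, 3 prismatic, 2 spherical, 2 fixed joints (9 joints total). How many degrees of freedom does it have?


Given: serial robot with 2 revolute, 3 prismatic, 2 spherical, 2 fixed joints
DOF contribution per joint type: revolute=1, prismatic=1, spherical=3, fixed=0
DOF = 2*1 + 3*1 + 2*3 + 2*0
DOF = 11

11


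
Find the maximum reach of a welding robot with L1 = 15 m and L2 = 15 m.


Given: L1 = 15 m, L2 = 15 m
For a 2-link planar arm, max reach = L1 + L2 (fully extended)
Max reach = 15 + 15
Max reach = 30 m

30 m


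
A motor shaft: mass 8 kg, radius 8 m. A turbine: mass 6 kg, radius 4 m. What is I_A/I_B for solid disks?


Given: M1=8 kg, R1=8 m, M2=6 kg, R2=4 m
For a disk: I = (1/2)*M*R^2, so I_A/I_B = (M1*R1^2)/(M2*R2^2)
M1*R1^2 = 8*64 = 512
M2*R2^2 = 6*16 = 96
I_A/I_B = 512/96 = 16/3

16/3


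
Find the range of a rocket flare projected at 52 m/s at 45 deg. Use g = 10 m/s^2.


Given: v0 = 52 m/s, theta = 45 deg, g = 10 m/s^2
sin(2*45) = sin(90) = 1
Using R = v0^2 * sin(2*theta) / g
R = 52^2 * 1 / 10
R = 2704 / 10
R = 1352/5 m

1352/5 m


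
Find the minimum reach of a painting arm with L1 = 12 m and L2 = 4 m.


Given: L1 = 12 m, L2 = 4 m
For a 2-link planar arm, min reach = |L1 - L2| (second link folded back)
Min reach = |12 - 4|
Min reach = 8 m

8 m


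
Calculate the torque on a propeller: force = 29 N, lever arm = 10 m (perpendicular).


Given: F = 29 N, r = 10 m, angle = 90 deg (perpendicular)
Using tau = F * r * sin(90)
sin(90) = 1
tau = 29 * 10 * 1
tau = 290 Nm

290 Nm


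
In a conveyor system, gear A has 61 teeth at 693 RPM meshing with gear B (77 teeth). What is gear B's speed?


Given: N1 = 61 teeth, w1 = 693 RPM, N2 = 77 teeth
Using N1*w1 = N2*w2
w2 = N1*w1 / N2
w2 = 61*693 / 77
w2 = 42273 / 77
w2 = 549 RPM

549 RPM


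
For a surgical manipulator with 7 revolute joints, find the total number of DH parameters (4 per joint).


Given: 7 joints, 4 DH parameters per joint (d, theta, a, alpha)
Total DH parameters = number_of_joints * 4
Total = 7 * 4
Total = 28

28


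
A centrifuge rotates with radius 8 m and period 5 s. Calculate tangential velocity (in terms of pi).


Given: radius r = 8 m, period T = 5 s
Using v = 2*pi*r / T
v = 2*pi*8 / 5
v = 16*pi / 5
v = 16/5*pi m/s

16/5*pi m/s


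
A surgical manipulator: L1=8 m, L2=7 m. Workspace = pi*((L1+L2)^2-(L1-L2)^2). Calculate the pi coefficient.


Given: L1 = 8, L2 = 7
(L1+L2)^2 = (15)^2 = 225
(L1-L2)^2 = (1)^2 = 1
Difference = 225 - 1 = 224
This equals 4*L1*L2 = 4*8*7 = 224
Workspace area = 224*pi

224


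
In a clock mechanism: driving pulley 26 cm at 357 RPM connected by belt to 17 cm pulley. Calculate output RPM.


Given: D1 = 26 cm, w1 = 357 RPM, D2 = 17 cm
Using D1*w1 = D2*w2
w2 = D1*w1 / D2
w2 = 26*357 / 17
w2 = 9282 / 17
w2 = 546 RPM

546 RPM


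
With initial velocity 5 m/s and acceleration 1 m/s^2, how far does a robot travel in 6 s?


Given: v0 = 5 m/s, a = 1 m/s^2, t = 6 s
Using s = v0*t + (1/2)*a*t^2
s = 5*6 + (1/2)*1*6^2
s = 30 + (1/2)*36
s = 30 + 18
s = 48

48 m


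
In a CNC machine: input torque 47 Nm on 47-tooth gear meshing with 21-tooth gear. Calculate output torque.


Given: N1 = 47, N2 = 21, T1 = 47 Nm
Using T2/T1 = N2/N1
T2 = T1 * N2 / N1
T2 = 47 * 21 / 47
T2 = 987 / 47
T2 = 21 Nm

21 Nm


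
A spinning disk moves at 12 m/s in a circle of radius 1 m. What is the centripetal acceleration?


Given: v = 12 m/s, r = 1 m
Using a_c = v^2 / r
a_c = 12^2 / 1
a_c = 144 / 1
a_c = 144 m/s^2

144 m/s^2


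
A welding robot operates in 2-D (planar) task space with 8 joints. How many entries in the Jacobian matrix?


Given: task space dimension = 2, joints = 8
Jacobian is a 2 x 8 matrix
Total entries = rows * columns
Total = 2 * 8
Total = 16

16


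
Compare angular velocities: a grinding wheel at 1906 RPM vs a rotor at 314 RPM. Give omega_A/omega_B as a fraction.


Given: RPM_A = 1906, RPM_B = 314
omega = 2*pi*RPM/60, so omega_A/omega_B = RPM_A / RPM_B
omega_A/omega_B = 1906 / 314
omega_A/omega_B = 953/157

953/157


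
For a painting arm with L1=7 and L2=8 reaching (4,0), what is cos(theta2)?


Given: L1 = 7, L2 = 8, target (x, y) = (4, 0)
Using cos(theta2) = (x^2 + y^2 - L1^2 - L2^2) / (2*L1*L2)
x^2 + y^2 = 4^2 + 0 = 16
L1^2 + L2^2 = 49 + 64 = 113
Numerator = 16 - 113 = -97
Denominator = 2*7*8 = 112
cos(theta2) = -97/112 = -97/112

-97/112


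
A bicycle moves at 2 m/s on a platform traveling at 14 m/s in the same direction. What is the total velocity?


Given: object velocity = 2 m/s, platform velocity = 14 m/s (same direction)
Using classical velocity addition: v_total = v_object + v_platform
v_total = 2 + 14
v_total = 16 m/s

16 m/s


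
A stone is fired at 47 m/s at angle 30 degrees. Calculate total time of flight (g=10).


Given: v0 = 47 m/s, theta = 30 deg, g = 10 m/s^2
sin(30) = 1/2
Using T = 2*v0*sin(theta) / g
T = 2*47*1/2 / 10
T = 47 / 10
T = 47/10 s

47/10 s


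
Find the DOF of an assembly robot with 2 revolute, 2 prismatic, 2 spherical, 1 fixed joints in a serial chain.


Given: serial robot with 2 revolute, 2 prismatic, 2 spherical, 1 fixed joints
DOF contribution per joint type: revolute=1, prismatic=1, spherical=3, fixed=0
DOF = 2*1 + 2*1 + 2*3 + 1*0
DOF = 10

10


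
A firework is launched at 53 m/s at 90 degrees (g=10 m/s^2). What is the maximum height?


Given: v0 = 53 m/s, theta = 90 deg, g = 10 m/s^2
sin^2(90) = 1
Using H = v0^2 * sin^2(theta) / (2*g)
H = 53^2 * 1 / (2*10)
H = 2809 * 1 / 20
H = 2809 / 20
H = 2809/20 m

2809/20 m


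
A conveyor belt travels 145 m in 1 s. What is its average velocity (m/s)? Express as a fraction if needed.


Given: distance d = 145 m, time t = 1 s
Using v = d / t
v = 145 / 1
v = 145 m/s

145 m/s


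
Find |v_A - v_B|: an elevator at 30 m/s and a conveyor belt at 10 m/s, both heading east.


Given: v_A = 30 m/s east, v_B = 10 m/s east
Both move in the same direction; relative speed = |v_A - v_B|
|30 - 10| = |20|
= 20 m/s

20 m/s


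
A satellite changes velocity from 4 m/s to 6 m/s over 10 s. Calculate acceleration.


Given: initial velocity v0 = 4 m/s, final velocity v = 6 m/s, time t = 10 s
Using a = (v - v0) / t
a = (6 - 4) / 10
a = 2 / 10
a = 1/5 m/s^2

1/5 m/s^2


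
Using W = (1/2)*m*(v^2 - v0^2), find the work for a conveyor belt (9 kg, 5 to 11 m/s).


Given: m = 9 kg, v0 = 5 m/s, v = 11 m/s
Using W = (1/2)*m*(v^2 - v0^2)
v^2 = 11^2 = 121
v0^2 = 5^2 = 25
v^2 - v0^2 = 121 - 25 = 96
W = (1/2)*9*96 = 432 J

432 J


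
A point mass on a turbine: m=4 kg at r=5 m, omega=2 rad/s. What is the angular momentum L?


Given: m = 4 kg, r = 5 m, omega = 2 rad/s
For a point mass: I = m*r^2
I = 4*5^2 = 4*25 = 100
L = I*omega = 100*2
L = 200 kg*m^2/s

200 kg*m^2/s


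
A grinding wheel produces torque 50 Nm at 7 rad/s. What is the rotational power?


Given: tau = 50 Nm, omega = 7 rad/s
Using P = tau * omega
P = 50 * 7
P = 350 W

350 W


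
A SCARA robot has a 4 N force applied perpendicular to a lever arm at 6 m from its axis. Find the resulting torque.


Given: F = 4 N, r = 6 m, angle = 90 deg (perpendicular)
Using tau = F * r * sin(90)
sin(90) = 1
tau = 4 * 6 * 1
tau = 24 Nm

24 Nm


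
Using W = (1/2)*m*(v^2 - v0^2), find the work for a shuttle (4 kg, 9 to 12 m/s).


Given: m = 4 kg, v0 = 9 m/s, v = 12 m/s
Using W = (1/2)*m*(v^2 - v0^2)
v^2 = 12^2 = 144
v0^2 = 9^2 = 81
v^2 - v0^2 = 144 - 81 = 63
W = (1/2)*4*63 = 126 J

126 J


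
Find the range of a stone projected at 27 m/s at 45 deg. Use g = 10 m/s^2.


Given: v0 = 27 m/s, theta = 45 deg, g = 10 m/s^2
sin(2*45) = sin(90) = 1
Using R = v0^2 * sin(2*theta) / g
R = 27^2 * 1 / 10
R = 729 / 10
R = 729/10 m

729/10 m


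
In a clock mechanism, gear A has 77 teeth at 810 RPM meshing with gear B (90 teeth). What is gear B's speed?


Given: N1 = 77 teeth, w1 = 810 RPM, N2 = 90 teeth
Using N1*w1 = N2*w2
w2 = N1*w1 / N2
w2 = 77*810 / 90
w2 = 62370 / 90
w2 = 693 RPM

693 RPM


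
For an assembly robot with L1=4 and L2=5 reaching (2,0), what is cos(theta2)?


Given: L1 = 4, L2 = 5, target (x, y) = (2, 0)
Using cos(theta2) = (x^2 + y^2 - L1^2 - L2^2) / (2*L1*L2)
x^2 + y^2 = 2^2 + 0 = 4
L1^2 + L2^2 = 16 + 25 = 41
Numerator = 4 - 41 = -37
Denominator = 2*4*5 = 40
cos(theta2) = -37/40 = -37/40

-37/40


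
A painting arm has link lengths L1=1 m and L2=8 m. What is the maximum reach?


Given: L1 = 1 m, L2 = 8 m
For a 2-link planar arm, max reach = L1 + L2 (fully extended)
Max reach = 1 + 8
Max reach = 9 m

9 m


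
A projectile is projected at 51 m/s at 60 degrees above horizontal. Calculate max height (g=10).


Given: v0 = 51 m/s, theta = 60 deg, g = 10 m/s^2
sin^2(60) = 3/4
Using H = v0^2 * sin^2(theta) / (2*g)
H = 51^2 * 3/4 / (2*10)
H = 2601 * 3/4 / 20
H = 7803/4 / 20
H = 7803/80 m

7803/80 m
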